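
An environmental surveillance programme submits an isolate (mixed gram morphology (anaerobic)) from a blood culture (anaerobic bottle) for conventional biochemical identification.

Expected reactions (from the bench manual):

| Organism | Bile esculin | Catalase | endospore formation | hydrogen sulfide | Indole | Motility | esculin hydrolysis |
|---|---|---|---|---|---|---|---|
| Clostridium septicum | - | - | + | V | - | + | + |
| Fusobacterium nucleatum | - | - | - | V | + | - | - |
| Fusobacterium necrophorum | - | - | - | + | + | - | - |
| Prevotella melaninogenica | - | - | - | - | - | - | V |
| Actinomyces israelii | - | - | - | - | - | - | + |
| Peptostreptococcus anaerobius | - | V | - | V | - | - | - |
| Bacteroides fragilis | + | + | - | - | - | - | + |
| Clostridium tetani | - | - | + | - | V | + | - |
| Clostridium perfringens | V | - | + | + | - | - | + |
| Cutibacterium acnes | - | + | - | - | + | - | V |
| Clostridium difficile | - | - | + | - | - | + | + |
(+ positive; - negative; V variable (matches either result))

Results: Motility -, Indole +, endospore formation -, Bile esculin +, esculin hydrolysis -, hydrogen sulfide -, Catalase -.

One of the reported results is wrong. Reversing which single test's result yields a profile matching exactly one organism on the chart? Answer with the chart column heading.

As reported, no row in the chart matches all 7 reactions.
Reversing Indole → still no organism matches.
Reversing endospore formation → still no organism matches.
Reversing esculin hydrolysis → still no organism matches.
Reversing hydrogen sulfide → still no organism matches.
Reversing Bile esculin (to -) → unique match: Fusobacterium nucleatum.
Reversing Catalase → still no organism matches.
Reversing Motility → still no organism matches.

Bile esculin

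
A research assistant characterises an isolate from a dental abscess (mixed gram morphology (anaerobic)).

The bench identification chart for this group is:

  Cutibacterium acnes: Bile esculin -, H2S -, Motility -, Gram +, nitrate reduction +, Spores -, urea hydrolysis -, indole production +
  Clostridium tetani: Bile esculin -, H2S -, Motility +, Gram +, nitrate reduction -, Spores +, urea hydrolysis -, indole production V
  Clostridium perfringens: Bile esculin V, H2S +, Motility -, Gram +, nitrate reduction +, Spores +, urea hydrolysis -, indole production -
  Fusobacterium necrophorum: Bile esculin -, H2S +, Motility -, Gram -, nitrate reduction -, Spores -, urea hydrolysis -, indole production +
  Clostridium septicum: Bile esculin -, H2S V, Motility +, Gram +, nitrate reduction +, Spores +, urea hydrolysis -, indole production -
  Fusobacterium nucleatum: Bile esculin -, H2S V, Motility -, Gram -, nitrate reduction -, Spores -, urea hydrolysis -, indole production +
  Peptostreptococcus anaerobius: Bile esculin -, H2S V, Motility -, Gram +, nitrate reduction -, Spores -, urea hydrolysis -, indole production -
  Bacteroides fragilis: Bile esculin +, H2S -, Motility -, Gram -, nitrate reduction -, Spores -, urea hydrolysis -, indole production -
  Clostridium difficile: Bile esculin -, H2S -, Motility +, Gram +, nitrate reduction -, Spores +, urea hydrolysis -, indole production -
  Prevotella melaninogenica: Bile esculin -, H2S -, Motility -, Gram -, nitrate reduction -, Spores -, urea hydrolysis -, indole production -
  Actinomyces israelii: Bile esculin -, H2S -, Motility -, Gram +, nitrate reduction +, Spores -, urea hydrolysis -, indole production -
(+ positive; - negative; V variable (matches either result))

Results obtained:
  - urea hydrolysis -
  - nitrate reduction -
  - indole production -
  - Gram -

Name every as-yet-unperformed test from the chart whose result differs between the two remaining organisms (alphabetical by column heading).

Bile esculin

nitrate reduction -: excludes Cutibacterium acnes, Clostridium perfringens, Clostridium septicum, Actinomyces israelii — 7 left.
indole production -: excludes Fusobacterium necrophorum, Fusobacterium nucleatum — 5 left.
urea hydrolysis -: all 5 remaining candidates are consistent.
Gram -: excludes Clostridium tetani, Peptostreptococcus anaerobius, Clostridium difficile — 2 left.
Two candidates remain: Bacteroides fragilis and Prevotella melaninogenica.
  Bile esculin: Bacteroides fragilis +, Prevotella melaninogenica - — discriminates.
  H2S: - vs - — same for both, does not separate.
  Motility: - vs - — same for both, does not separate.
  Spores: - vs - — same for both, does not separate.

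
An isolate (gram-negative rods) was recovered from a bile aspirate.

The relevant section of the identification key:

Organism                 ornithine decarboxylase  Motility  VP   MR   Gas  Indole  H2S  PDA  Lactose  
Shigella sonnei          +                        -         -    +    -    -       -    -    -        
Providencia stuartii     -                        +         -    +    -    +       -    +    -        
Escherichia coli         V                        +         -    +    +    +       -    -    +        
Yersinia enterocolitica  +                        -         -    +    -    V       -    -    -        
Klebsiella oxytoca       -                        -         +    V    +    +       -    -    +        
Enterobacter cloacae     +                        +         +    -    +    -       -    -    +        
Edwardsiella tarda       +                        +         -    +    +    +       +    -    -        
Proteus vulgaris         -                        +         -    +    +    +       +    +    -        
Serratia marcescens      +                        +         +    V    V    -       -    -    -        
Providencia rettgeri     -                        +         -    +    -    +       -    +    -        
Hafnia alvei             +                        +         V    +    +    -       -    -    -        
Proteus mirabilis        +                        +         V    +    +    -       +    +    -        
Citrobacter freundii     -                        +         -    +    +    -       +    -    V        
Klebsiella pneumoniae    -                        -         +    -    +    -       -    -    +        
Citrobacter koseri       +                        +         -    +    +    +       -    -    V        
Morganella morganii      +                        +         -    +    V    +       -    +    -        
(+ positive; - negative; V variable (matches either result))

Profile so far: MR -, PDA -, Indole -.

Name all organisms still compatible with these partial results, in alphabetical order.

MR -: excludes 12 organisms — 4 left.
PDA -: all 4 remaining candidates are consistent.
Indole -: excludes Klebsiella oxytoca — 3 left.

Enterobacter cloacae, Klebsiella pneumoniae, Serratia marcescens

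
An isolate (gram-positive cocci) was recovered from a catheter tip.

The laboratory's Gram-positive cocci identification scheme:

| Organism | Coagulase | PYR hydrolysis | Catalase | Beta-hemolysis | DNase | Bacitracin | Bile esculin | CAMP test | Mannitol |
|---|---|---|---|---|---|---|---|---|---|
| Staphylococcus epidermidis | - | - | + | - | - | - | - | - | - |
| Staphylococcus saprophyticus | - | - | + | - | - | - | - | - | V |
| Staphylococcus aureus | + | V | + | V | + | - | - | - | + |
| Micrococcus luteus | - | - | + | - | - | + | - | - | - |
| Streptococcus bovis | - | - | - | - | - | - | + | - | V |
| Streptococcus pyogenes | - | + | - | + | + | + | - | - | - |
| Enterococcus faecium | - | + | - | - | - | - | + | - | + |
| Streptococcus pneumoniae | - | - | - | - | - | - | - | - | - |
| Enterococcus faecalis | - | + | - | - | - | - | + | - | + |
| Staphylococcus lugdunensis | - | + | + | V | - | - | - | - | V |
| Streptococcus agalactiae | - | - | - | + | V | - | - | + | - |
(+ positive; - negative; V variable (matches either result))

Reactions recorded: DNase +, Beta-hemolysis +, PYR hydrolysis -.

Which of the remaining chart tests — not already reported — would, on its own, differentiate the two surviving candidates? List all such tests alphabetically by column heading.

Beta-hemolysis +: excludes 7 organisms — 4 left.
DNase +: excludes Staphylococcus lugdunensis — 3 left.
PYR hydrolysis -: excludes Streptococcus pyogenes — 2 left.
Two candidates remain: Staphylococcus aureus and Streptococcus agalactiae.
  Coagulase: Staphylococcus aureus +, Streptococcus agalactiae - — discriminates.
  Catalase: Staphylococcus aureus +, Streptococcus agalactiae - — discriminates.
  Bacitracin: - vs - — same for both, does not separate.
  Bile esculin: - vs - — same for both, does not separate.
  CAMP test: Staphylococcus aureus -, Streptococcus agalactiae + — discriminates.
  Mannitol: Staphylococcus aureus +, Streptococcus agalactiae - — discriminates.

CAMP test, Catalase, Coagulase, Mannitol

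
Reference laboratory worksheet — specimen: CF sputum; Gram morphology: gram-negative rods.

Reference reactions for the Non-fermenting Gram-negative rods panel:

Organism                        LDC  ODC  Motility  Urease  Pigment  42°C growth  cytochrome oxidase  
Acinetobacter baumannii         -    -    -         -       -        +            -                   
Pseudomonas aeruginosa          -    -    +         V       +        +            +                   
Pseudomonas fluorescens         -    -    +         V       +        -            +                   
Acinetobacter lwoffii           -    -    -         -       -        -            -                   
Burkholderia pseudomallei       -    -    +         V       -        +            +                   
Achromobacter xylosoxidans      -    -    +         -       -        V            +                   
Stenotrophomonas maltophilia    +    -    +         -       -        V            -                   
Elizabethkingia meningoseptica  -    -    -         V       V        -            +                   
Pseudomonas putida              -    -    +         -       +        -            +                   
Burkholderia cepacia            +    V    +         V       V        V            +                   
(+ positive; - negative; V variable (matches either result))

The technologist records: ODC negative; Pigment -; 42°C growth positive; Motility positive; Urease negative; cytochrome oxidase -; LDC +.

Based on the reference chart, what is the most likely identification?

Pigment -: excludes Pseudomonas aeruginosa, Pseudomonas fluorescens, Pseudomonas putida — 7 left.
Motility +: excludes Acinetobacter baumannii, Acinetobacter lwoffii, Elizabethkingia meningoseptica — 4 left.
cytochrome oxidase -: excludes Burkholderia pseudomallei, Achromobacter xylosoxidans, Burkholderia cepacia — 1 left.
42°C growth +: the one remaining candidate is consistent.
ODC -: the one remaining candidate is consistent.
Urease -: the one remaining candidate is consistent.
LDC +: the one remaining candidate is consistent.

Stenotrophomonas maltophilia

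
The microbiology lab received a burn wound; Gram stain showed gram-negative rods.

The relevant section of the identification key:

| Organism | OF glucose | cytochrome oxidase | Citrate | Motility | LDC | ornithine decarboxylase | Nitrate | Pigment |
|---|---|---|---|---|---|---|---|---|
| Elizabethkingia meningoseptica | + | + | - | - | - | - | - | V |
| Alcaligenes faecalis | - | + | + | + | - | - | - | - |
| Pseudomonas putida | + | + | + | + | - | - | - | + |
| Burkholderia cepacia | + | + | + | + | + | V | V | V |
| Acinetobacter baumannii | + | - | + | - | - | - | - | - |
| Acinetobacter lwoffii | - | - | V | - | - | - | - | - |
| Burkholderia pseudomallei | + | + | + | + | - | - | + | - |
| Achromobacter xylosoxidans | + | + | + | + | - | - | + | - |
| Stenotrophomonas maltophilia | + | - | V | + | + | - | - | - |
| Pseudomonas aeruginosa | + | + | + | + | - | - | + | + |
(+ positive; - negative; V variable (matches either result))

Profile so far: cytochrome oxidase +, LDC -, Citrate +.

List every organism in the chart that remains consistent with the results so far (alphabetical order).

Achromobacter xylosoxidans, Alcaligenes faecalis, Burkholderia pseudomallei, Pseudomonas aeruginosa, Pseudomonas putida

LDC -: excludes Burkholderia cepacia, Stenotrophomonas maltophilia — 8 left.
Citrate +: excludes Elizabethkingia meningoseptica — 7 left.
cytochrome oxidase +: excludes Acinetobacter baumannii, Acinetobacter lwoffii — 5 left.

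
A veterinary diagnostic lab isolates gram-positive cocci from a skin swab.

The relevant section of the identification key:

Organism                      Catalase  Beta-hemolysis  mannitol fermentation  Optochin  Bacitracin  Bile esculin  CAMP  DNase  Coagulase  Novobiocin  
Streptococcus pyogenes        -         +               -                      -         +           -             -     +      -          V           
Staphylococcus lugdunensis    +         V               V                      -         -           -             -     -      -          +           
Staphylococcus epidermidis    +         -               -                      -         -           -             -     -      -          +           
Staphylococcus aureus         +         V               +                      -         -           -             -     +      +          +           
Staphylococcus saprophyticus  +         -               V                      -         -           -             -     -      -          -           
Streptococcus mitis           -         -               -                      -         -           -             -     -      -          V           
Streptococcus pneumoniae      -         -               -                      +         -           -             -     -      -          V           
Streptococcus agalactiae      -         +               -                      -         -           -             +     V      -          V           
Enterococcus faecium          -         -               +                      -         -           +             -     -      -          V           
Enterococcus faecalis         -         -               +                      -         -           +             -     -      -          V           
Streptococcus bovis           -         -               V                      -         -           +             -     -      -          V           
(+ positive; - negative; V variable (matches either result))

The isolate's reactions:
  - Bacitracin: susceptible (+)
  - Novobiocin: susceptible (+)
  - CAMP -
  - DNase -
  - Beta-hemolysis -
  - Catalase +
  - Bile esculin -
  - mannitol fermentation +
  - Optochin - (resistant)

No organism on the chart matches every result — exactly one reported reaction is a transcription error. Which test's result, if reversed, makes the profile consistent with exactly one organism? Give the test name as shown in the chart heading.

Bacitracin

As reported, no row in the chart matches all 9 reactions.
Reversing Bile esculin → still no organism matches.
Reversing Beta-hemolysis → still no organism matches.
Reversing mannitol fermentation → still no organism matches.
Reversing Optochin → still no organism matches.
Reversing Catalase → still no organism matches.
Reversing Novobiocin → still no organism matches.
Reversing Bacitracin (to -) → unique match: Staphylococcus lugdunensis.
Reversing DNase → still no organism matches.
Reversing CAMP → still no organism matches.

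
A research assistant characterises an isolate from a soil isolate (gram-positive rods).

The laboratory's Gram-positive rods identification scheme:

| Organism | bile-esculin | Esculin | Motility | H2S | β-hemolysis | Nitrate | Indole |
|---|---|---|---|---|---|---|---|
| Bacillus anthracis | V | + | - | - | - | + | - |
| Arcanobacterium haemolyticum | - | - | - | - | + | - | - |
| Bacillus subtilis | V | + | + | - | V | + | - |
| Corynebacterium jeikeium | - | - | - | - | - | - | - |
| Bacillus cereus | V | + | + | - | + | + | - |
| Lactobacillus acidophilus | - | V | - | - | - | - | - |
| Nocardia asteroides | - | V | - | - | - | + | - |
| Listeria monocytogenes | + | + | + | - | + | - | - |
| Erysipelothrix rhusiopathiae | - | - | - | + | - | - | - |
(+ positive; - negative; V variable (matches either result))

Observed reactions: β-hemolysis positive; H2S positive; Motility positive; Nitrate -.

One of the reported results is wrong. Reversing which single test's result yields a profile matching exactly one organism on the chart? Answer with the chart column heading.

As reported, no row in the chart matches all 4 reactions.
Reversing Motility → still no organism matches.
Reversing Nitrate → still no organism matches.
Reversing β-hemolysis → still no organism matches.
Reversing H2S (to -) → unique match: Listeria monocytogenes.

H2S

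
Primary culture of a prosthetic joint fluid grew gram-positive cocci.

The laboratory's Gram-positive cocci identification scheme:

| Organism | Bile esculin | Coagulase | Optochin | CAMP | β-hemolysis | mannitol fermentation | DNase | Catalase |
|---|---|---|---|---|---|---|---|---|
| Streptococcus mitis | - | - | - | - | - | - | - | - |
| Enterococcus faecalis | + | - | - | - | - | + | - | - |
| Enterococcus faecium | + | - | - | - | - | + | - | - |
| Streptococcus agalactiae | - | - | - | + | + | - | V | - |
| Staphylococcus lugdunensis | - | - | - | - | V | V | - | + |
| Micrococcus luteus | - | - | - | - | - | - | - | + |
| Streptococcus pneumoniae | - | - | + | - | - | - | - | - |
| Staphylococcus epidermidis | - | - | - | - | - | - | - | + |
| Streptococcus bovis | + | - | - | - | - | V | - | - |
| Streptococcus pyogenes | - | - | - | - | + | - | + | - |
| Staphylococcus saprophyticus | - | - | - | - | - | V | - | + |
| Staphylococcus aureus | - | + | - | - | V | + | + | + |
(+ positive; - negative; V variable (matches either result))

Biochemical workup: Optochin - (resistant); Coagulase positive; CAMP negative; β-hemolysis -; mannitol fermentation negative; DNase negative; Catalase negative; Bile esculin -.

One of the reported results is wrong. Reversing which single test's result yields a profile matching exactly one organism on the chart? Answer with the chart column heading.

As reported, no row in the chart matches all 8 reactions.
Reversing DNase → still no organism matches.
Reversing Bile esculin → still no organism matches.
Reversing β-hemolysis → still no organism matches.
Reversing mannitol fermentation → still no organism matches.
Reversing Catalase → still no organism matches.
Reversing Optochin → still no organism matches.
Reversing Coagulase (to -) → unique match: Streptococcus mitis.
Reversing CAMP → still no organism matches.

Coagulase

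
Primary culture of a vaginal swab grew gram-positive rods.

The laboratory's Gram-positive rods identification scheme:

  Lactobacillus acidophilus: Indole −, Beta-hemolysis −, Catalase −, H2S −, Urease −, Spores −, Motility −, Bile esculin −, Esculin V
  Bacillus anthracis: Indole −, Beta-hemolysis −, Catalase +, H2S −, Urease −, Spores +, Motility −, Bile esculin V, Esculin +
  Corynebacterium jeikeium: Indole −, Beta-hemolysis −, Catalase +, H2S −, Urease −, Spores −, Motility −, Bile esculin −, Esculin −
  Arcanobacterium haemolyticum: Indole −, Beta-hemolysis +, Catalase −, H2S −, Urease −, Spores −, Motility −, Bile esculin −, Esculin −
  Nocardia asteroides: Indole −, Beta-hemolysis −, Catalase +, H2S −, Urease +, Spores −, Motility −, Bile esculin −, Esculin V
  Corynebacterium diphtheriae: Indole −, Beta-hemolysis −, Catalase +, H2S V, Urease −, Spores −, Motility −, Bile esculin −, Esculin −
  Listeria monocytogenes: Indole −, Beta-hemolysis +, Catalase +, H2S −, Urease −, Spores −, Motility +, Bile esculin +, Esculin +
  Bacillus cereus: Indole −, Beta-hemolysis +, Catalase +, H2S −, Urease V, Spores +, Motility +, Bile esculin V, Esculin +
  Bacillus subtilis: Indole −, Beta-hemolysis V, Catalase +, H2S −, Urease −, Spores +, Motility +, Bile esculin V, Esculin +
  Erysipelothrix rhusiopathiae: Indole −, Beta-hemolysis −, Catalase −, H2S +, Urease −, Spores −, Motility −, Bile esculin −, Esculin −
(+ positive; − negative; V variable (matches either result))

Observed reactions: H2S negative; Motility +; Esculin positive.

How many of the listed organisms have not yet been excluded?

3

Motility +: excludes 7 organisms — 3 left.
H2S −: all 3 remaining candidates are consistent.
Esculin +: all 3 remaining candidates are consistent.
Still consistent: Bacillus cereus, Bacillus subtilis, Listeria monocytogenes.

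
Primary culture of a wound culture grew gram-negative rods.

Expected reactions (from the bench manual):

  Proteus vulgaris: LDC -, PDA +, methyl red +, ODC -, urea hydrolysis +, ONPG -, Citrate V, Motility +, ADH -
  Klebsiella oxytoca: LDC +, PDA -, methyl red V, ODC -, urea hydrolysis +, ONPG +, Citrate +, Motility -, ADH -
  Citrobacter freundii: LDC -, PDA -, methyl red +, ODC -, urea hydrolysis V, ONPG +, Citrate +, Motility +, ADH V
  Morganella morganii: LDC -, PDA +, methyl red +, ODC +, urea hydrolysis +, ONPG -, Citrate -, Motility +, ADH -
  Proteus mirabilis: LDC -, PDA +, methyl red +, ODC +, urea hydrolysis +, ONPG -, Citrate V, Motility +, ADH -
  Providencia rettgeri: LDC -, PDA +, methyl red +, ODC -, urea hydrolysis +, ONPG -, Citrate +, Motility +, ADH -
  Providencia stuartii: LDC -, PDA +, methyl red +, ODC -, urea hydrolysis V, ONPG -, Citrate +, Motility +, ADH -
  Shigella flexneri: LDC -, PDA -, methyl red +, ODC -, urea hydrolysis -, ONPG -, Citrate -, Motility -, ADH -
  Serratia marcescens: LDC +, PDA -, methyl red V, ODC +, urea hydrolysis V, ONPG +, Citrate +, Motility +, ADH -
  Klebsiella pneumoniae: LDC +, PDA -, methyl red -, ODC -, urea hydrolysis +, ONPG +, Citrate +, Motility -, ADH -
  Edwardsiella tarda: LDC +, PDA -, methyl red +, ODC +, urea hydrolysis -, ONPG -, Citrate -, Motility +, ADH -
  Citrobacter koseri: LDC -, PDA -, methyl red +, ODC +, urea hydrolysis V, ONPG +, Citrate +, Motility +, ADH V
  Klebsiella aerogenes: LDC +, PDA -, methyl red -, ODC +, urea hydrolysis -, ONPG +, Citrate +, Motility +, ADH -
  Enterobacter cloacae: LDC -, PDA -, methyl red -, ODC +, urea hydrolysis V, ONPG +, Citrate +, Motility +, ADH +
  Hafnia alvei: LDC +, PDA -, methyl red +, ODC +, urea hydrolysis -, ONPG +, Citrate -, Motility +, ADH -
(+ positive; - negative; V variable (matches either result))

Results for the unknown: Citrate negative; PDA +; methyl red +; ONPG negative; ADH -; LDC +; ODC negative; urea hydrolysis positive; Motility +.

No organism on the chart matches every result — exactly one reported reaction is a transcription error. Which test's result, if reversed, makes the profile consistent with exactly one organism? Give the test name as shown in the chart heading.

LDC

As reported, no row in the chart matches all 9 reactions.
Reversing Citrate → still no organism matches.
Reversing LDC (to -) → unique match: Proteus vulgaris.
Reversing ADH → still no organism matches.
Reversing ONPG → still no organism matches.
Reversing Motility → still no organism matches.
Reversing methyl red → still no organism matches.
Reversing ODC → still no organism matches.
Reversing PDA → still no organism matches.
Reversing urea hydrolysis → still no organism matches.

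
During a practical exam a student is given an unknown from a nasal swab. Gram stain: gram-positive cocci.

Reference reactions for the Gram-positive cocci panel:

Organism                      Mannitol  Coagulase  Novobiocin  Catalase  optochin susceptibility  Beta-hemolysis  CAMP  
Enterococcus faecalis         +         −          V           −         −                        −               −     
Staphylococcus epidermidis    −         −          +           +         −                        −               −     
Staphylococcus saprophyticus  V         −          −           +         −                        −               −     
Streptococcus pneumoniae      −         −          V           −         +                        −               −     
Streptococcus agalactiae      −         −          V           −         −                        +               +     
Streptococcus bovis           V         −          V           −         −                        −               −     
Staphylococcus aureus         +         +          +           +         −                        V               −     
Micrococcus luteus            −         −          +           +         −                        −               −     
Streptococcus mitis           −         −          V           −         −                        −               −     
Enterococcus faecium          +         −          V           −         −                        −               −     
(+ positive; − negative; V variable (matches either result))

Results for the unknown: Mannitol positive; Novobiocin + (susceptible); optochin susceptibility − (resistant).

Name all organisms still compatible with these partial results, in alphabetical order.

Enterococcus faecalis, Enterococcus faecium, Staphylococcus aureus, Streptococcus bovis

Mannitol +: excludes 5 organisms — 5 left.
Novobiocin +: excludes Staphylococcus saprophyticus — 4 left.
optochin susceptibility −: all 4 remaining candidates are consistent.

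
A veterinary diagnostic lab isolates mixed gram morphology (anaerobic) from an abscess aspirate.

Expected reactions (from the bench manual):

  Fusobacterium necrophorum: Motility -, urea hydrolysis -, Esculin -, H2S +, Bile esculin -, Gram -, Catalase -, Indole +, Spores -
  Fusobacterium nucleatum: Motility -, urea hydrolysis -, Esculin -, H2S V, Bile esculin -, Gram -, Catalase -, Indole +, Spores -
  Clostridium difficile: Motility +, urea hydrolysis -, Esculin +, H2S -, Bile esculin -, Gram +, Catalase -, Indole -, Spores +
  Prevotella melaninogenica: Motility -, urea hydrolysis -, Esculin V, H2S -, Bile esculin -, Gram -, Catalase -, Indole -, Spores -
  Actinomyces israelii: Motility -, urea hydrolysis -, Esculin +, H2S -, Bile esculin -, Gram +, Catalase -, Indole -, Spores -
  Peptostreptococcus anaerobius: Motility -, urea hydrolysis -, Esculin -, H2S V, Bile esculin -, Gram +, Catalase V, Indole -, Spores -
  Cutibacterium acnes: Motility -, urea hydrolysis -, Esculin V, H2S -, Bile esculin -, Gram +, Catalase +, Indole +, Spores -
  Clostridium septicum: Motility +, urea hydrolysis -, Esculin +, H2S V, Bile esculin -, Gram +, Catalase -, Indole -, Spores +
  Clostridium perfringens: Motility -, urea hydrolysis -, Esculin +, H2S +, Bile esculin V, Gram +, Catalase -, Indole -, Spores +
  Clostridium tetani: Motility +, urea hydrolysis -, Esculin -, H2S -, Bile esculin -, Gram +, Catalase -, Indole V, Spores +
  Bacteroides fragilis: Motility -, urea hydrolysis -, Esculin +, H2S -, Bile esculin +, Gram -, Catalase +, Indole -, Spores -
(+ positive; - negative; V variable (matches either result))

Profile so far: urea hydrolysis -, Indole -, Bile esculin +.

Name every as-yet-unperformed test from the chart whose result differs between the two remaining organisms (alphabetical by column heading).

Catalase, Gram, H2S, Spores

urea hydrolysis -: all 11 remaining candidates are consistent.
Bile esculin +: excludes 9 organisms — 2 left.
Indole -: all 2 remaining candidates are consistent.
Two candidates remain: Bacteroides fragilis and Clostridium perfringens.
  Motility: - vs - — same for both, does not separate.
  Esculin: + vs + — same for both, does not separate.
  H2S: Bacteroides fragilis -, Clostridium perfringens + — discriminates.
  Gram: Bacteroides fragilis -, Clostridium perfringens + — discriminates.
  Catalase: Bacteroides fragilis +, Clostridium perfringens - — discriminates.
  Spores: Bacteroides fragilis -, Clostridium perfringens + — discriminates.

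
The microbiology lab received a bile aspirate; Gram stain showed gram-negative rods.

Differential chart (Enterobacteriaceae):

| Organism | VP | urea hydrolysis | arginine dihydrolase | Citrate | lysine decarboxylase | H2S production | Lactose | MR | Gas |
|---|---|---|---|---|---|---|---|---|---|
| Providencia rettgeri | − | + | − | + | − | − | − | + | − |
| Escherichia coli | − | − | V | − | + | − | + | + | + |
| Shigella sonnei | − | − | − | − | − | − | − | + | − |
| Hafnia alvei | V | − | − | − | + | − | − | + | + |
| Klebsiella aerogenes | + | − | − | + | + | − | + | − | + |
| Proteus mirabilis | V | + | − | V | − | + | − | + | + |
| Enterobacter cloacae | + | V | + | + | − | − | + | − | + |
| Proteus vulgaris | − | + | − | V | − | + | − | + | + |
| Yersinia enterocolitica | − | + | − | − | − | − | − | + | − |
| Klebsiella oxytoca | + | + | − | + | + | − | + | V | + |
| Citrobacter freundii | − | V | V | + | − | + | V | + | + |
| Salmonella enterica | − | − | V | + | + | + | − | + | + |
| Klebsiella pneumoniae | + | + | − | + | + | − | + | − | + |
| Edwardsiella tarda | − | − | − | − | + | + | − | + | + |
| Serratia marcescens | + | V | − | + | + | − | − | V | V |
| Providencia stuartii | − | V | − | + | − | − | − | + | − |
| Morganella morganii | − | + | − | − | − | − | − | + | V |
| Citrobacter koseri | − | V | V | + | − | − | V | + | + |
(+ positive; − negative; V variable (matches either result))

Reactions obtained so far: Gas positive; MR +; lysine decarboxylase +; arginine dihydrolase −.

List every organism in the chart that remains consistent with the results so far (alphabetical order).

arginine dihydrolase −: excludes Enterobacter cloacae — 17 left.
Gas +: excludes Providencia rettgeri, Shigella sonnei, Yersinia enterocolitica, Providencia stuartii — 13 left.
MR +: excludes Klebsiella aerogenes, Klebsiella pneumoniae — 11 left.
lysine decarboxylase +: excludes 5 organisms — 6 left.

Edwardsiella tarda, Escherichia coli, Hafnia alvei, Klebsiella oxytoca, Salmonella enterica, Serratia marcescens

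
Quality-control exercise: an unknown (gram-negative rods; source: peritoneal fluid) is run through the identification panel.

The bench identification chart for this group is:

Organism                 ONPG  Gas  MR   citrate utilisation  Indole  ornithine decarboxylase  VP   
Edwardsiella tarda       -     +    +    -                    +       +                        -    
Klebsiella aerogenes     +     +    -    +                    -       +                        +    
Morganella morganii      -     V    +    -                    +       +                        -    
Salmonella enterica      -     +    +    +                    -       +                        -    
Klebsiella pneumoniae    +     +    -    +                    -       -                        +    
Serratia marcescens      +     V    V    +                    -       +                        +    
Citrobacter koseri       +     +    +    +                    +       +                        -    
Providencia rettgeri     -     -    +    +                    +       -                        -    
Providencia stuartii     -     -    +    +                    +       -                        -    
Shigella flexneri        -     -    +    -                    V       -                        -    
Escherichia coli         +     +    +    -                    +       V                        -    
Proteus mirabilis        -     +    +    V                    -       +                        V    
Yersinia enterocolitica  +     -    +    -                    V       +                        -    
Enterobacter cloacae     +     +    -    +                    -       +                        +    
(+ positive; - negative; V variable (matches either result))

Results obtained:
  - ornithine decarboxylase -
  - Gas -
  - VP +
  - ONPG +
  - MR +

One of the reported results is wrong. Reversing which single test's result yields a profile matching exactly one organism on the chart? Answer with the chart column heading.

ornithine decarboxylase

As reported, no row in the chart matches all 5 reactions.
Reversing MR → still no organism matches.
Reversing ONPG → still no organism matches.
Reversing VP → still no organism matches.
Reversing Gas → still no organism matches.
Reversing ornithine decarboxylase (to +) → unique match: Serratia marcescens.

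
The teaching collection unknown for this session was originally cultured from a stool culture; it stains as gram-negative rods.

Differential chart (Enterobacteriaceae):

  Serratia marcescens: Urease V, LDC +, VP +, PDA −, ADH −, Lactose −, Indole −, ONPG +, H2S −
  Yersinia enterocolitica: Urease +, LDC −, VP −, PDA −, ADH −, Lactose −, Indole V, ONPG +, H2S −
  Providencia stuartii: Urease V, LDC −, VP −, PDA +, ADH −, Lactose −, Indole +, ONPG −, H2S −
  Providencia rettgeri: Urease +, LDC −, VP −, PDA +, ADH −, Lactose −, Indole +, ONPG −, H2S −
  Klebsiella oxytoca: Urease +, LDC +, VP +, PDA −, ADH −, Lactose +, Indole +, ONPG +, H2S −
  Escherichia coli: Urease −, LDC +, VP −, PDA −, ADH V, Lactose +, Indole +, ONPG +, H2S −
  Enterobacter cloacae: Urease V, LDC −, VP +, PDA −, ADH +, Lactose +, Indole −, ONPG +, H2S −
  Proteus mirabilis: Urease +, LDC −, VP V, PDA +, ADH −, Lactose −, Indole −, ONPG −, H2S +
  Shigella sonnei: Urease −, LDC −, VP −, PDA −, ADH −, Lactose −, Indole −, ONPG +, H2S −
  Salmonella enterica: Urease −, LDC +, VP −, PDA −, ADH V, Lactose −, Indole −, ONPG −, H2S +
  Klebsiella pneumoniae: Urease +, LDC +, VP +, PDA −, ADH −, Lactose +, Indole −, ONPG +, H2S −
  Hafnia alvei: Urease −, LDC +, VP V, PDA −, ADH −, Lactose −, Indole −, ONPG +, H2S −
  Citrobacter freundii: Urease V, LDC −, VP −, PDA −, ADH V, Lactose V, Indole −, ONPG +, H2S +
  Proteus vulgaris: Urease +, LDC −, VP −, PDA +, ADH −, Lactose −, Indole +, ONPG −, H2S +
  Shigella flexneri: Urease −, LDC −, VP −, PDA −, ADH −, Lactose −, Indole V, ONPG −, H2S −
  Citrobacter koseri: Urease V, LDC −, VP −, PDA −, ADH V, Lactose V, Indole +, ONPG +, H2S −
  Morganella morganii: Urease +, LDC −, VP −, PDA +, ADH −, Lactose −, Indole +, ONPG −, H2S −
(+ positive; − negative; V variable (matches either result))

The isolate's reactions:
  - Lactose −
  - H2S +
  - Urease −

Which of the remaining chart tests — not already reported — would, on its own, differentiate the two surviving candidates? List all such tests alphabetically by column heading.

Lactose −: excludes Klebsiella oxytoca, Escherichia coli, Enterobacter cloacae, Klebsiella pneumoniae — 13 left.
H2S +: excludes 9 organisms — 4 left.
Urease −: excludes Proteus mirabilis, Proteus vulgaris — 2 left.
Two candidates remain: Citrobacter freundii and Salmonella enterica.
  LDC: Citrobacter freundii −, Salmonella enterica + — discriminates.
  VP: − vs − — same for both, does not separate.
  PDA: − vs − — same for both, does not separate.
  ADH: V vs V — variable for at least one, does not separate.
  Indole: − vs − — same for both, does not separate.
  ONPG: Citrobacter freundii +, Salmonella enterica − — discriminates.

LDC, ONPG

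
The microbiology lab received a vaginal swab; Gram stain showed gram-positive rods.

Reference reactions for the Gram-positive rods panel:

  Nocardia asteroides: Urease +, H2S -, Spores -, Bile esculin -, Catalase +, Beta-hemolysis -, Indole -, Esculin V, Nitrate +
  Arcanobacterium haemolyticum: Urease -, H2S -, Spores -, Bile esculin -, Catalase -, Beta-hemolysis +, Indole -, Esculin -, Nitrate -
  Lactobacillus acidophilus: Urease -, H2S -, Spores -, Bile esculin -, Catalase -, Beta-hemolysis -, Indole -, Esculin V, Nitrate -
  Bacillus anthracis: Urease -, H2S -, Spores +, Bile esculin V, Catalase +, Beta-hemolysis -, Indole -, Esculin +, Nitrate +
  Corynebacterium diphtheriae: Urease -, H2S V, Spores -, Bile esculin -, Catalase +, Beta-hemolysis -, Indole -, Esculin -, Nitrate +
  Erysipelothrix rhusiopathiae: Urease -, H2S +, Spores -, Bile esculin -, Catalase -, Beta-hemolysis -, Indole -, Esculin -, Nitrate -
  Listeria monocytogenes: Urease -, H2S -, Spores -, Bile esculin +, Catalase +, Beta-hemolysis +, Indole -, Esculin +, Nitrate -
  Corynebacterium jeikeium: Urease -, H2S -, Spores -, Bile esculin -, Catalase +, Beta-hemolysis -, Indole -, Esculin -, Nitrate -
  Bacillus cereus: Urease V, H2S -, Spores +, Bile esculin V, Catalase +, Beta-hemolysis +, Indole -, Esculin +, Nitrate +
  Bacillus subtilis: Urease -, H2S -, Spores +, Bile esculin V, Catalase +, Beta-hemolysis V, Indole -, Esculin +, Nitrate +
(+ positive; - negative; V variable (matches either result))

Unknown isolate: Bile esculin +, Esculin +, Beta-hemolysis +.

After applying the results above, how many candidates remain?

3

Bile esculin +: excludes 6 organisms — 4 left.
Esculin +: all 4 remaining candidates are consistent.
Beta-hemolysis +: excludes Bacillus anthracis — 3 left.
Still consistent: Bacillus cereus, Bacillus subtilis, Listeria monocytogenes.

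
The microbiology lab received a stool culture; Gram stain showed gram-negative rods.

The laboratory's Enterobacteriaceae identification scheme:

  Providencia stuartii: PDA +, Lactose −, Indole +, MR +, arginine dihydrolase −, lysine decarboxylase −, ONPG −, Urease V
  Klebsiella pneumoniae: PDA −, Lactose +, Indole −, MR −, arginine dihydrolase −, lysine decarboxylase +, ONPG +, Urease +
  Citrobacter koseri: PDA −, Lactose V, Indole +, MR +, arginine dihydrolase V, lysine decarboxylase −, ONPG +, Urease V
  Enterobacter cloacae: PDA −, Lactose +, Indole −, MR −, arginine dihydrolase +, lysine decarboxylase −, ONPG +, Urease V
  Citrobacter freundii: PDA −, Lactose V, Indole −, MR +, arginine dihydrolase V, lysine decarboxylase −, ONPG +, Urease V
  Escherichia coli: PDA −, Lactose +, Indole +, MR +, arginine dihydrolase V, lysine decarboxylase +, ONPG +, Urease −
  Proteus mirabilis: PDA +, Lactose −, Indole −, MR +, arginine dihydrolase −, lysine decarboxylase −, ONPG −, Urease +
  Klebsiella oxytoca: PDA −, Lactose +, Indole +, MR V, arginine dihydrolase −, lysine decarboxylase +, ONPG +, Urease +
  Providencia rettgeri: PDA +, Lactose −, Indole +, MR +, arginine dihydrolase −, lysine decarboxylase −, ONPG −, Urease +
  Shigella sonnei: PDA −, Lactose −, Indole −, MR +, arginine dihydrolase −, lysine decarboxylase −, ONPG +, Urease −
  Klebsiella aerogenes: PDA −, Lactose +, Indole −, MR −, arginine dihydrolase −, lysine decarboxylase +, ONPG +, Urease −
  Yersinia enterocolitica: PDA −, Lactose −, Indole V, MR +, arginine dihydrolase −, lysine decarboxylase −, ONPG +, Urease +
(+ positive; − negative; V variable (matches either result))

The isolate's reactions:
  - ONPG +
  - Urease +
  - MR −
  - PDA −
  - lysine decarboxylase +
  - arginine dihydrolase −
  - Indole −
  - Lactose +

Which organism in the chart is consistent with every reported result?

MR −: excludes 8 organisms — 4 left.
Urease +: excludes Klebsiella aerogenes — 3 left.
lysine decarboxylase +: excludes Enterobacter cloacae — 2 left.
PDA −: all 2 remaining candidates are consistent.
Indole −: excludes Klebsiella oxytoca — 1 left.
Lactose +: the one remaining candidate is consistent.
ONPG +: the one remaining candidate is consistent.
arginine dihydrolase −: the one remaining candidate is consistent.

Klebsiella pneumoniae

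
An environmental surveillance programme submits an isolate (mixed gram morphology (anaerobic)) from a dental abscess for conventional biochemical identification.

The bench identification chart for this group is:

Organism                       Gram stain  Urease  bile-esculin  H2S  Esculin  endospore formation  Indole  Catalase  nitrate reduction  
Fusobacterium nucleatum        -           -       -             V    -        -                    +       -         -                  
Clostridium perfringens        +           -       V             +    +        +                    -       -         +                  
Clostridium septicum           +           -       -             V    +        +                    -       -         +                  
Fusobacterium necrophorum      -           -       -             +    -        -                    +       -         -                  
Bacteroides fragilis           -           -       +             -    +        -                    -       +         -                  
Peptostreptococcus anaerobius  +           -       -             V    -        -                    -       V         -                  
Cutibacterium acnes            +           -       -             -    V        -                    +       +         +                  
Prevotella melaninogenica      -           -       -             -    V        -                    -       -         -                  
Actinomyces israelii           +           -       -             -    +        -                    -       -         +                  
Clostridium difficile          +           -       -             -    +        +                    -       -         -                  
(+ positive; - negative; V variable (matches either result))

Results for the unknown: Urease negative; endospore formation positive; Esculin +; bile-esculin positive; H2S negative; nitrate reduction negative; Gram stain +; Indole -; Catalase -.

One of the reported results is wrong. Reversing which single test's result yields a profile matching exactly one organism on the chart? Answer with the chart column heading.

bile-esculin

As reported, no row in the chart matches all 9 reactions.
Reversing H2S → still no organism matches.
Reversing endospore formation → still no organism matches.
Reversing Gram stain → still no organism matches.
Reversing bile-esculin (to -) → unique match: Clostridium difficile.
Reversing Urease → still no organism matches.
Reversing nitrate reduction → still no organism matches.
Reversing Catalase → still no organism matches.
Reversing Esculin → still no organism matches.
Reversing Indole → still no organism matches.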